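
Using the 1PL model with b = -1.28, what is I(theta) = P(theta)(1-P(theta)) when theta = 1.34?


P = 1/(1+exp(-(1.34--1.28))) = 0.9321
I = P*(1-P) = 0.9321 * 0.0679
I = 0.0633

0.0633


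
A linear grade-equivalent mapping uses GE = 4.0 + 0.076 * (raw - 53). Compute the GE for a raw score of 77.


raw - median = 77 - 53 = 24
slope * diff = 0.076 * 24 = 1.824
GE = 4.0 + 1.824
GE = 5.824

5.824


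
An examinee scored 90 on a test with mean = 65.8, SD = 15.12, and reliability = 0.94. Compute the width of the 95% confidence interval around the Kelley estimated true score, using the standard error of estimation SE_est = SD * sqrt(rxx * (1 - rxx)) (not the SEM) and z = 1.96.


True score estimate = 0.94*90 + 0.06*65.8 = 88.548
SE_est = SD * sqrt(rxx * (1 - rxx)) = 15.12 * sqrt(0.94 * 0.06) = 15.12 * sqrt(0.0564) = 3.590801
CI = T_est +/- z * SE_est, so width = 2 * z * SE_est = 2 * 1.96 * 3.590801
Width = 14.0759

14.0759


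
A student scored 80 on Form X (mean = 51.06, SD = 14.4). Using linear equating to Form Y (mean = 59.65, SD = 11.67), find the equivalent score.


slope = SD_Y / SD_X = 11.67 / 14.4 ~ 0.8104
intercept = mean_Y - slope * mean_X = 59.65 - (11.67 / 14.4) * 51.06 ~ 18.2701
Y = slope * X + intercept. To avoid rounding drift from the rounded slope/intercept, evaluate the equivalent form Y = mean_Y + SD_Y * (X - mean_X) / SD_X at full precision:
Y = 59.65 + 11.67 * (80 - 51.06) / 14.4
Y = 59.65 + 11.67 * 28.94 / 14.4
Y = 59.65 + 337.7298 / 14.4
Y = 59.65 + 23.4535
Y = 83.1035

83.1035


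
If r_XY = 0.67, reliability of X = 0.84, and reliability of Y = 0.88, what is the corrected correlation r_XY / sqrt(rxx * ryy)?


r_corrected = rxy / sqrt(rxx * ryy)
= 0.67 / sqrt(0.84 * 0.88)
= 0.67 / sqrt(0.7392)
= 0.67 / 0.859767
r_corrected = 0.7793

0.7793


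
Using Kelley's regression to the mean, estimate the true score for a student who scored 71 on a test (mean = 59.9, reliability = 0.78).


T_est = rxx * X + (1 - rxx) * mean
T_est = 0.78 * 71 + 0.22 * 59.9
T_est = 55.38 + 13.178
T_est = 68.558

68.558


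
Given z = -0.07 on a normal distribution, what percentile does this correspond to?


CDF(z) = 0.5 * (1 + erf(z/sqrt(2)))
erf(-0.0495) = -0.0558
CDF = 0.4721
Percentile rank = 0.4721 * 100 = 47.21

47.21


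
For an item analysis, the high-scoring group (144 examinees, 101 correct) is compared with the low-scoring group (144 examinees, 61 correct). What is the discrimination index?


p_upper = 101/144 = 0.7014
p_lower = 61/144 = 0.4236
D = 0.7014 - 0.4236 = 0.2778

0.2778


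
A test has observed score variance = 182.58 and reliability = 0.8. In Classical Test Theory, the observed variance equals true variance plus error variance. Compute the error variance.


var_true = rxx * var_obs = 0.8 * 182.58 = 146.064
var_error = var_obs - var_true
var_error = 182.58 - 146.064
var_error = 36.516

36.516


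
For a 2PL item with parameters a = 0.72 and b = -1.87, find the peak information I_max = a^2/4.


For 2PL, max info at theta = b = -1.87
I_max = a^2 / 4 = 0.72^2 / 4
= 0.5184 / 4
I_max = 0.1296

0.1296


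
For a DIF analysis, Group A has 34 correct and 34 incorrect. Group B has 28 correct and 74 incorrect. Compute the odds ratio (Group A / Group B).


Odds_A = 34/34 = 1.0
Odds_B = 28/74 = 0.3784
OR = Odds_A / Odds_B = 1.0 / 0.3784
Exactly, OR = (34 * 74) / (34 * 28) = 2516 / 952
OR = 2.6429

2.6429


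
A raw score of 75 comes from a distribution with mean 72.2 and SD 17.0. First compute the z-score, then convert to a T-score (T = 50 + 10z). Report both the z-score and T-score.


z = (X - mean) / SD = (75 - 72.2) / 17.0
z = 2.8 / 17.0
z = 0.1647
T-score = T = 50 + 10z
Carry z at full precision (z = 2.8 / 17.0) into the conversion:
T-score = 50 + 10 * (2.8 / 17.0) = 50 + 28 / 17.0
T-score = 50 + 1.6471
T-score = 51.6471

51.6471


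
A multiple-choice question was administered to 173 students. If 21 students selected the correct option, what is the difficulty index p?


Item difficulty p = number correct / total examinees
p = 21 / 173
p = 0.1214

0.1214


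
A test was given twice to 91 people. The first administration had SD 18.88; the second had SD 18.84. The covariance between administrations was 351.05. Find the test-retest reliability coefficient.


r = cov(X,Y) / (SD_X * SD_Y)
r = 351.05 / (18.88 * 18.84)
r = 351.05 / 355.6992
r = 0.9869

0.9869


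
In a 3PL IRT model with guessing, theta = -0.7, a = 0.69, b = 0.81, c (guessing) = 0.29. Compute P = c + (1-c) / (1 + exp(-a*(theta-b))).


logit = 0.69*(-0.7 - 0.81) = -1.0419
P* = 1/(1 + exp(--1.0419)) = 0.2608
P = 0.29 + (1 - 0.29) * 0.2608
P = 0.4752

0.4752


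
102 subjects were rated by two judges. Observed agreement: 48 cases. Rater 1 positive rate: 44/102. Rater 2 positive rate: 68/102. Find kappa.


P_o = 48/102 = 0.470588
P_e = (44*68 + 58*34) / 10404 = 0.477124
kappa = (P_o - P_e) / (1 - P_e)
kappa = (0.470588 - 0.477124) / (1 - 0.477124)
kappa = -0.0125

-0.0125


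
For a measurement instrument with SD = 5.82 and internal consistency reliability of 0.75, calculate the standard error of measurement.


SEM = SD * sqrt(1 - rxx)
SEM = 5.82 * sqrt(1 - 0.75)
SEM = 5.82 * sqrt(0.25) = 5.82 * 0.5
SEM = 2.91

2.91


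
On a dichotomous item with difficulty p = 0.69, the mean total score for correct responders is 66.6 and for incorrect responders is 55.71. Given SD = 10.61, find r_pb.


q = 1 - p = 0.31
rpb = ((M1 - M0) / SD) * sqrt(p * q)
rpb = ((66.6 - 55.71) / 10.61) * sqrt(0.69 * 0.31)
rpb = 0.4747

0.4747


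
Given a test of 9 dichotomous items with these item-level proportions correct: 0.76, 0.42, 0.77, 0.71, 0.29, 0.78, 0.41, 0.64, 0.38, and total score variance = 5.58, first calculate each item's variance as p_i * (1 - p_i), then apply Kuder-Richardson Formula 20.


For each item, compute p_i * q_i:
  Item 1: 0.76 * 0.24 = 0.1824
  Item 2: 0.42 * 0.58 = 0.2436
  Item 3: 0.77 * 0.23 = 0.1771
  Item 4: 0.71 * 0.29 = 0.2059
  Item 5: 0.29 * 0.71 = 0.2059
  Item 6: 0.78 * 0.22 = 0.1716
  Item 7: 0.41 * 0.59 = 0.2419
  Item 8: 0.64 * 0.36 = 0.2304
  Item 9: 0.38 * 0.62 = 0.2356
Sum(p_i * q_i) = 0.1824 + 0.2436 + 0.1771 + 0.2059 + 0.2059 + 0.1716 + 0.2419 + 0.2304 + 0.2356 = 1.8944
KR-20 = (k/(k-1)) * (1 - Sum(p_i*q_i) / Var_total)
= (9/8) * (1 - 1.8944/5.58)
= 1.125 * 0.6605
KR-20 = 0.7431

0.7431


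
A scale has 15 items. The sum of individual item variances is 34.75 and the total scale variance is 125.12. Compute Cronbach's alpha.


alpha = (k/(k-1)) * (1 - sum(si^2)/s_total^2)
= (15/14) * (1 - 34.75/125.12)
alpha = 0.7739

0.7739


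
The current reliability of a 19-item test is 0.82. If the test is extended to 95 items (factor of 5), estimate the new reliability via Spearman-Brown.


r_new = (n * rxx) / (1 + (n-1) * rxx)
r_new = (5 * 0.82) / (1 + 4 * 0.82)
r_new = 4.1 / 4.28
r_new = 0.9579

0.9579


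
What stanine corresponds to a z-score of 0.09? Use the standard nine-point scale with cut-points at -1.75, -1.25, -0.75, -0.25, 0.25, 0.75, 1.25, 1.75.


Stanine boundaries: [-1.75, -1.25, -0.75, -0.25, 0.25, 0.75, 1.25, 1.75]
z = 0.09
Check each boundary:
  z >= -1.75 -> could be stanine 2
  z >= -1.25 -> could be stanine 3
  z >= -0.75 -> could be stanine 4
  z >= -0.25 -> could be stanine 5
  z < 0.25
  z < 0.75
  z < 1.25
  z < 1.75
Highest qualifying boundary gives stanine = 5

5


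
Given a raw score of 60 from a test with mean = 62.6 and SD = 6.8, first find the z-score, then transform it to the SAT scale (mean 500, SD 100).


z = (X - mean) / SD = (60 - 62.6) / 6.8
z = -2.6 / 6.8
z = -0.3824
SAT-scale = SAT = 500 + 100z
Carry z at full precision (z = -2.6 / 6.8) into the conversion:
SAT-scale = 500 + 100 * (-2.6 / 6.8) = 500 + -260 / 6.8
SAT-scale = 500 + -38.2353
SAT-scale = 461.7647

461.7647


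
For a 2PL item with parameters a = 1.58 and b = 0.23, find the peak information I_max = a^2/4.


For 2PL, max info at theta = b = 0.23
I_max = a^2 / 4 = 1.58^2 / 4
= 2.4964 / 4
I_max = 0.6241

0.6241


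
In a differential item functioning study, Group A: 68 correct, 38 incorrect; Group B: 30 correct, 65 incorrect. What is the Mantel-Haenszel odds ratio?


Odds_A = 68/38 = 1.7895
Odds_B = 30/65 = 0.4615
OR = Odds_A / Odds_B = 1.7895 / 0.4615
Exactly, OR = (68 * 65) / (38 * 30) = 4420 / 1140
OR = 3.8772

3.8772


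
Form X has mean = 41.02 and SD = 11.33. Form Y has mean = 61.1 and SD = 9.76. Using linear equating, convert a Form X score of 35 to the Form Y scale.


slope = SD_Y / SD_X = 9.76 / 11.33 ~ 0.8614
intercept = mean_Y - slope * mean_X = 61.1 - (9.76 / 11.33) * 41.02 ~ 25.7641
Y = slope * X + intercept. To avoid rounding drift from the rounded slope/intercept, evaluate the equivalent form Y = mean_Y + SD_Y * (X - mean_X) / SD_X at full precision:
Y = 61.1 + 9.76 * (35 - 41.02) / 11.33
Y = 61.1 - 9.76 * 6.02 / 11.33
Y = 61.1 - 58.7552 / 11.33
Y = 61.1 - 5.1858
Y = 55.9142

55.9142


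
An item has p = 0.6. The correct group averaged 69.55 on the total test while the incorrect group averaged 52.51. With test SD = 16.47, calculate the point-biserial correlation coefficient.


q = 1 - p = 0.4
rpb = ((M1 - M0) / SD) * sqrt(p * q)
rpb = ((69.55 - 52.51) / 16.47) * sqrt(0.6 * 0.4)
rpb = 0.5069

0.5069


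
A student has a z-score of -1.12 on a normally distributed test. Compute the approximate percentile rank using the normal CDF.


CDF(z) = 0.5 * (1 + erf(z/sqrt(2)))
erf(-0.792) = -0.7373
CDF = 0.1314
Percentile rank = 0.1314 * 100 = 13.14

13.14


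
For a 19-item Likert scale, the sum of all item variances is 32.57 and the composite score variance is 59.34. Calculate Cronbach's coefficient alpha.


alpha = (k/(k-1)) * (1 - sum(si^2)/s_total^2)
= (19/18) * (1 - 32.57/59.34)
alpha = 0.4762

0.4762


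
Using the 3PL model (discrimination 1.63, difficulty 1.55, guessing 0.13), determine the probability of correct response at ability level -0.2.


logit = 1.63*(-0.2 - 1.55) = -2.8525
P* = 1/(1 + exp(--2.8525)) = 0.0546
P = 0.13 + (1 - 0.13) * 0.0546
P = 0.1775

0.1775


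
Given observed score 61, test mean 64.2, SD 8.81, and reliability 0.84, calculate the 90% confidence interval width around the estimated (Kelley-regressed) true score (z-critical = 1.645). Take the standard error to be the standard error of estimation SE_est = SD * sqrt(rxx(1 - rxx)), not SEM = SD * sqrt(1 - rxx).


True score estimate = 0.84*61 + 0.16*64.2 = 61.512
SE_est = SD * sqrt(rxx * (1 - rxx)) = 8.81 * sqrt(0.84 * 0.16) = 8.81 * sqrt(0.1344) = 3.229799
CI = T_est +/- z * SE_est, so width = 2 * z * SE_est = 2 * 1.645 * 3.229799
Width = 10.626

10.626


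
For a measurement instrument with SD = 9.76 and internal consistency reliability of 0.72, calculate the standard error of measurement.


SEM = SD * sqrt(1 - rxx)
SEM = 9.76 * sqrt(1 - 0.72)
SEM = 9.76 * sqrt(0.28) = 9.76 * 0.52915
SEM = 5.1645

5.1645


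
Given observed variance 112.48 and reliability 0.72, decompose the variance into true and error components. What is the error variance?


var_true = rxx * var_obs = 0.72 * 112.48 = 80.9856
var_error = var_obs - var_true
var_error = 112.48 - 80.9856
var_error = 31.4944

31.4944


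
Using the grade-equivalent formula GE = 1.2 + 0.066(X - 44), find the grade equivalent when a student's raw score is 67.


raw - median = 67 - 44 = 23
slope * diff = 0.066 * 23 = 1.518
GE = 1.2 + 1.518
GE = 2.718

2.718


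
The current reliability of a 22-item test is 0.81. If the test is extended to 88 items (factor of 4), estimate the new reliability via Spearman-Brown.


r_new = (n * rxx) / (1 + (n-1) * rxx)
r_new = (4 * 0.81) / (1 + 3 * 0.81)
r_new = 3.24 / 3.43
r_new = 0.9446

0.9446


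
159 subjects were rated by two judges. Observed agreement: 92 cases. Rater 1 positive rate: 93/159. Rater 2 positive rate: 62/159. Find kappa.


P_o = 92/159 = 0.578616
P_e = (93*62 + 66*97) / 25281 = 0.48131
kappa = (P_o - P_e) / (1 - P_e)
kappa = (0.578616 - 0.48131) / (1 - 0.48131)
kappa = 0.1876

0.1876


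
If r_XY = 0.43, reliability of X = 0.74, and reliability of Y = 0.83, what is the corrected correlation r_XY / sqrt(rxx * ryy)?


r_corrected = rxy / sqrt(rxx * ryy)
= 0.43 / sqrt(0.74 * 0.83)
= 0.43 / sqrt(0.6142)
= 0.43 / 0.783709
r_corrected = 0.5487

0.5487


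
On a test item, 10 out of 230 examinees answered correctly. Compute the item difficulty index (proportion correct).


Item difficulty p = number correct / total examinees
p = 10 / 230
p = 0.0435

0.0435


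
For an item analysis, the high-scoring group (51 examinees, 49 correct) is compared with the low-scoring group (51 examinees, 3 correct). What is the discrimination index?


p_upper = 49/51 = 0.9608
p_lower = 3/51 = 0.0588
D = 0.9608 - 0.0588 = 0.902

0.902


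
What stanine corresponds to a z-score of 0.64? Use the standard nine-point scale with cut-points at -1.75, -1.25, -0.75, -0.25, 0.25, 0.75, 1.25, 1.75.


Stanine boundaries: [-1.75, -1.25, -0.75, -0.25, 0.25, 0.75, 1.25, 1.75]
z = 0.64
Check each boundary:
  z >= -1.75 -> could be stanine 2
  z >= -1.25 -> could be stanine 3
  z >= -0.75 -> could be stanine 4
  z >= -0.25 -> could be stanine 5
  z >= 0.25 -> could be stanine 6
  z < 0.75
  z < 1.25
  z < 1.75
Highest qualifying boundary gives stanine = 6

6


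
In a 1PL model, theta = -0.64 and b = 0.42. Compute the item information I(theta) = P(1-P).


P = 1/(1+exp(-(-0.64-0.42))) = 0.2573
I = P*(1-P) = 0.2573 * 0.7427
I = 0.1911

0.1911


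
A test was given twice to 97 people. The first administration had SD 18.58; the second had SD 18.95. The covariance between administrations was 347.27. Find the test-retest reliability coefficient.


r = cov(X,Y) / (SD_X * SD_Y)
r = 347.27 / (18.58 * 18.95)
r = 347.27 / 352.091
r = 0.9863

0.9863


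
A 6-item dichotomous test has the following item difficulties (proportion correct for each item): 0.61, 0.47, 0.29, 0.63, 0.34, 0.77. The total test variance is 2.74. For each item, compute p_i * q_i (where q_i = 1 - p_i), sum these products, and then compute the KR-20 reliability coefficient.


For each item, compute p_i * q_i:
  Item 1: 0.61 * 0.39 = 0.2379
  Item 2: 0.47 * 0.53 = 0.2491
  Item 3: 0.29 * 0.71 = 0.2059
  Item 4: 0.63 * 0.37 = 0.2331
  Item 5: 0.34 * 0.66 = 0.2244
  Item 6: 0.77 * 0.23 = 0.1771
Sum(p_i * q_i) = 0.2379 + 0.2491 + 0.2059 + 0.2331 + 0.2244 + 0.1771 = 1.3275
KR-20 = (k/(k-1)) * (1 - Sum(p_i*q_i) / Var_total)
= (6/5) * (1 - 1.3275/2.74)
= 1.2 * 0.5155
KR-20 = 0.6186

0.6186


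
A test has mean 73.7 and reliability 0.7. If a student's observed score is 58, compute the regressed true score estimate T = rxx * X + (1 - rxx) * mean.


T_est = rxx * X + (1 - rxx) * mean
T_est = 0.7 * 58 + 0.3 * 73.7
T_est = 40.6 + 22.11
T_est = 62.71

62.71


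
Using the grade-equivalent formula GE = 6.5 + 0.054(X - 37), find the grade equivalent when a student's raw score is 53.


raw - median = 53 - 37 = 16
slope * diff = 0.054 * 16 = 0.864
GE = 6.5 + 0.864
GE = 7.364

7.364


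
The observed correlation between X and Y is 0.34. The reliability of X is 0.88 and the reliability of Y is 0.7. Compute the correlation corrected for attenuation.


r_corrected = rxy / sqrt(rxx * ryy)
= 0.34 / sqrt(0.88 * 0.7)
= 0.34 / sqrt(0.616)
= 0.34 / 0.784857
r_corrected = 0.4332

0.4332


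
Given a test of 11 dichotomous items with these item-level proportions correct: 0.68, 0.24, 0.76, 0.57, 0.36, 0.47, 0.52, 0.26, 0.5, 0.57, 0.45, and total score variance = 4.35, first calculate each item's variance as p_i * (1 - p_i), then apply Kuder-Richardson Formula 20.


For each item, compute p_i * q_i:
  Item 1: 0.68 * 0.32 = 0.2176
  Item 2: 0.24 * 0.76 = 0.1824
  Item 3: 0.76 * 0.24 = 0.1824
  Item 4: 0.57 * 0.43 = 0.2451
  Item 5: 0.36 * 0.64 = 0.2304
  Item 6: 0.47 * 0.53 = 0.2491
  Item 7: 0.52 * 0.48 = 0.2496
  Item 8: 0.26 * 0.74 = 0.1924
  Item 9: 0.5 * 0.5 = 0.25
  Item 10: 0.57 * 0.43 = 0.2451
  Item 11: 0.45 * 0.55 = 0.2475
Sum(p_i * q_i) = 0.2176 + 0.1824 + 0.1824 + 0.2451 + 0.2304 + 0.2491 + 0.2496 + 0.1924 + 0.25 + 0.2451 + 0.2475 = 2.4916
KR-20 = (k/(k-1)) * (1 - Sum(p_i*q_i) / Var_total)
= (11/10) * (1 - 2.4916/4.35)
= 1.1 * 0.4272
KR-20 = 0.4699

0.4699


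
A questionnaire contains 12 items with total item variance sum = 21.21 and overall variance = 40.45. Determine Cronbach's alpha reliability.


alpha = (k/(k-1)) * (1 - sum(si^2)/s_total^2)
= (12/11) * (1 - 21.21/40.45)
alpha = 0.5189

0.5189


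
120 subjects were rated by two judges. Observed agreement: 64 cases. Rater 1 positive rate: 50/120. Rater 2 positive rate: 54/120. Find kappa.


P_o = 64/120 = 0.533333
P_e = (50*54 + 70*66) / 14400 = 0.508333
kappa = (P_o - P_e) / (1 - P_e)
kappa = (0.533333 - 0.508333) / (1 - 0.508333)
kappa = 0.0508

0.0508


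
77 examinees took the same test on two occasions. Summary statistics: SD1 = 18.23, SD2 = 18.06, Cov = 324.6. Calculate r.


r = cov(X,Y) / (SD_X * SD_Y)
r = 324.6 / (18.23 * 18.06)
r = 324.6 / 329.2338
r = 0.9859

0.9859


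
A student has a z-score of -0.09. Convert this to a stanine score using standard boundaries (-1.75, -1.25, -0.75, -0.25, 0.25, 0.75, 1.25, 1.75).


Stanine boundaries: [-1.75, -1.25, -0.75, -0.25, 0.25, 0.75, 1.25, 1.75]
z = -0.09
Check each boundary:
  z >= -1.75 -> could be stanine 2
  z >= -1.25 -> could be stanine 3
  z >= -0.75 -> could be stanine 4
  z >= -0.25 -> could be stanine 5
  z < 0.25
  z < 0.75
  z < 1.25
  z < 1.75
Highest qualifying boundary gives stanine = 5

5


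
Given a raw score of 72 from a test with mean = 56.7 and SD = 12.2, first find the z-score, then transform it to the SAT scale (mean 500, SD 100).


z = (X - mean) / SD = (72 - 56.7) / 12.2
z = 15.3 / 12.2
z = 1.2541
SAT-scale = SAT = 500 + 100z
Carry z at full precision (z = 15.3 / 12.2) into the conversion:
SAT-scale = 500 + 100 * (15.3 / 12.2) = 500 + 1530 / 12.2
SAT-scale = 500 + 125.4098
SAT-scale = 625.4098

625.4098


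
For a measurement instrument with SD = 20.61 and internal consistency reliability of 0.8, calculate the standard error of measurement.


SEM = SD * sqrt(1 - rxx)
SEM = 20.61 * sqrt(1 - 0.8)
SEM = 20.61 * sqrt(0.2) = 20.61 * 0.447214
SEM = 9.2171

9.2171


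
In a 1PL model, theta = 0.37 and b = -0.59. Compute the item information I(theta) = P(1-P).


P = 1/(1+exp(-(0.37--0.59))) = 0.7231
I = P*(1-P) = 0.7231 * 0.2769
I = 0.2002

0.2002


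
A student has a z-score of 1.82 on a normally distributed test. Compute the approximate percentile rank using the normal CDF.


CDF(z) = 0.5 * (1 + erf(z/sqrt(2)))
erf(1.2869) = 0.9312
CDF = 0.9656
Percentile rank = 0.9656 * 100 = 96.56

96.56


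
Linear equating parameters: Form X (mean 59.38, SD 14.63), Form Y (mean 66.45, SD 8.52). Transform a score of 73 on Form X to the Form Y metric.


slope = SD_Y / SD_X = 8.52 / 14.63 ~ 0.5824
intercept = mean_Y - slope * mean_X = 66.45 - (8.52 / 14.63) * 59.38 ~ 31.8692
Y = slope * X + intercept. To avoid rounding drift from the rounded slope/intercept, evaluate the equivalent form Y = mean_Y + SD_Y * (X - mean_X) / SD_X at full precision:
Y = 66.45 + 8.52 * (73 - 59.38) / 14.63
Y = 66.45 + 8.52 * 13.62 / 14.63
Y = 66.45 + 116.0424 / 14.63
Y = 66.45 + 7.9318
Y = 74.3818

74.3818


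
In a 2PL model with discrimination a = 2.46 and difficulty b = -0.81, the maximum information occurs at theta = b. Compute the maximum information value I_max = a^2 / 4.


For 2PL, max info at theta = b = -0.81
I_max = a^2 / 4 = 2.46^2 / 4
= 6.0516 / 4
I_max = 1.5129

1.5129


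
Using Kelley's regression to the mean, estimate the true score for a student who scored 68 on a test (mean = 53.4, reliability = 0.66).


T_est = rxx * X + (1 - rxx) * mean
T_est = 0.66 * 68 + 0.34 * 53.4
T_est = 44.88 + 18.156
T_est = 63.036

63.036


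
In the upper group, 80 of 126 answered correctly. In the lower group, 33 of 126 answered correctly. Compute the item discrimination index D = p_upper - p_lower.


p_upper = 80/126 = 0.6349
p_lower = 33/126 = 0.2619
D = 0.6349 - 0.2619 = 0.373

0.373


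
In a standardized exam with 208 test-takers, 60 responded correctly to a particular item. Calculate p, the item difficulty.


Item difficulty p = number correct / total examinees
p = 60 / 208
p = 0.2885

0.2885


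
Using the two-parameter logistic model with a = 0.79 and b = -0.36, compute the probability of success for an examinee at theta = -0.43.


a*(theta - b) = 0.79 * (-0.43 - -0.36) = -0.0553
exp(--0.0553) = 1.0569
P = 1 / (1 + 1.0569)
P = 0.4862

0.4862


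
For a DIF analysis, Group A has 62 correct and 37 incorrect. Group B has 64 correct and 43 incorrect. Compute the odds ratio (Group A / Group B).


Odds_A = 62/37 = 1.6757
Odds_B = 64/43 = 1.4884
OR = Odds_A / Odds_B = 1.6757 / 1.4884
Exactly, OR = (62 * 43) / (37 * 64) = 2666 / 2368
OR = 1.1258

1.1258


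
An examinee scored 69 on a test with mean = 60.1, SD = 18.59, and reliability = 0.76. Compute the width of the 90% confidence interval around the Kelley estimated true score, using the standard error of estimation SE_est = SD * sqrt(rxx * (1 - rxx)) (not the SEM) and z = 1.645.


True score estimate = 0.76*69 + 0.24*60.1 = 66.864
SE_est = SD * sqrt(rxx * (1 - rxx)) = 18.59 * sqrt(0.76 * 0.24) = 18.59 * sqrt(0.1824) = 7.939475
CI = T_est +/- z * SE_est, so width = 2 * z * SE_est = 2 * 1.645 * 7.939475
Width = 26.1209

26.1209


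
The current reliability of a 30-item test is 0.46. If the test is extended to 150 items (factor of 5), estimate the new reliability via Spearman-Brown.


r_new = (n * rxx) / (1 + (n-1) * rxx)
r_new = (5 * 0.46) / (1 + 4 * 0.46)
r_new = 2.3 / 2.84
r_new = 0.8099

0.8099


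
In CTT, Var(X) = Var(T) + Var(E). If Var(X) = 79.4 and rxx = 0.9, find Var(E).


var_true = rxx * var_obs = 0.9 * 79.4 = 71.46
var_error = var_obs - var_true
var_error = 79.4 - 71.46
var_error = 7.94

7.94


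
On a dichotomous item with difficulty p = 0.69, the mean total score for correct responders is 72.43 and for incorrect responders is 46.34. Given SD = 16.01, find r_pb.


q = 1 - p = 0.31
rpb = ((M1 - M0) / SD) * sqrt(p * q)
rpb = ((72.43 - 46.34) / 16.01) * sqrt(0.69 * 0.31)
rpb = 0.7537

0.7537


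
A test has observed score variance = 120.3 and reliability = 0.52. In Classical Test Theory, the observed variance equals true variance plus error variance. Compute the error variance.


var_true = rxx * var_obs = 0.52 * 120.3 = 62.556
var_error = var_obs - var_true
var_error = 120.3 - 62.556
var_error = 57.744

57.744


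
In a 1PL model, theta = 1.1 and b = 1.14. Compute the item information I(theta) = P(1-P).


P = 1/(1+exp(-(1.1-1.14))) = 0.49
I = P*(1-P) = 0.49 * 0.51
I = 0.2499

0.2499


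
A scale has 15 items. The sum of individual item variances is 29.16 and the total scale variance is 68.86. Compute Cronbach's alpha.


alpha = (k/(k-1)) * (1 - sum(si^2)/s_total^2)
= (15/14) * (1 - 29.16/68.86)
alpha = 0.6177

0.6177


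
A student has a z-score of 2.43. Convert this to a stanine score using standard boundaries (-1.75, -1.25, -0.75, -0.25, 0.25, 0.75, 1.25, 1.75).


Stanine boundaries: [-1.75, -1.25, -0.75, -0.25, 0.25, 0.75, 1.25, 1.75]
z = 2.43
Check each boundary:
  z >= -1.75 -> could be stanine 2
  z >= -1.25 -> could be stanine 3
  z >= -0.75 -> could be stanine 4
  z >= -0.25 -> could be stanine 5
  z >= 0.25 -> could be stanine 6
  z >= 0.75 -> could be stanine 7
  z >= 1.25 -> could be stanine 8
  z >= 1.75 -> could be stanine 9
Highest qualifying boundary gives stanine = 9

9


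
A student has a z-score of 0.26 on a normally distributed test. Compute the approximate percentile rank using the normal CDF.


CDF(z) = 0.5 * (1 + erf(z/sqrt(2)))
erf(0.1838) = 0.2051
CDF = 0.6026
Percentile rank = 0.6026 * 100 = 60.26

60.26


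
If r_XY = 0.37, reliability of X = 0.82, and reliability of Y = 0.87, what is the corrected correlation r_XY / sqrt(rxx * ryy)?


r_corrected = rxy / sqrt(rxx * ryy)
= 0.37 / sqrt(0.82 * 0.87)
= 0.37 / sqrt(0.7134)
= 0.37 / 0.84463
r_corrected = 0.4381

0.4381


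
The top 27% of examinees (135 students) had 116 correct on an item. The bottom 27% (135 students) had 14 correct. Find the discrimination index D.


p_upper = 116/135 = 0.8593
p_lower = 14/135 = 0.1037
D = 0.8593 - 0.1037 = 0.7556

0.7556


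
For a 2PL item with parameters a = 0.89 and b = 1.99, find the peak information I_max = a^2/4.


For 2PL, max info at theta = b = 1.99
I_max = a^2 / 4 = 0.89^2 / 4
= 0.7921 / 4
I_max = 0.198

0.198


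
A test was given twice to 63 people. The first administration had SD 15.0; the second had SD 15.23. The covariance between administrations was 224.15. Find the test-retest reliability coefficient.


r = cov(X,Y) / (SD_X * SD_Y)
r = 224.15 / (15.0 * 15.23)
r = 224.15 / 228.45
r = 0.9812

0.9812


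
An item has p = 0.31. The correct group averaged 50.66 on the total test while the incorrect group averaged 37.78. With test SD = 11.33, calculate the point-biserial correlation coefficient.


q = 1 - p = 0.69
rpb = ((M1 - M0) / SD) * sqrt(p * q)
rpb = ((50.66 - 37.78) / 11.33) * sqrt(0.31 * 0.69)
rpb = 0.5258

0.5258


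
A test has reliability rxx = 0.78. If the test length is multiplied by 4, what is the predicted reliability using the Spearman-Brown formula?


r_new = (n * rxx) / (1 + (n-1) * rxx)
r_new = (4 * 0.78) / (1 + 3 * 0.78)
r_new = 3.12 / 3.34
r_new = 0.9341

0.9341


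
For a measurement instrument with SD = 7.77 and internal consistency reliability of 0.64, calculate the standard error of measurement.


SEM = SD * sqrt(1 - rxx)
SEM = 7.77 * sqrt(1 - 0.64)
SEM = 7.77 * sqrt(0.36) = 7.77 * 0.6
SEM = 4.662

4.662


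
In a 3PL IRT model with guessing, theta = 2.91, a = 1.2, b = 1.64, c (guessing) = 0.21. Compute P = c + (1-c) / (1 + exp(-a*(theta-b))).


logit = 1.2*(2.91 - 1.64) = 1.524
P* = 1/(1 + exp(-1.524)) = 0.8211
P = 0.21 + (1 - 0.21) * 0.8211
P = 0.8587

0.8587


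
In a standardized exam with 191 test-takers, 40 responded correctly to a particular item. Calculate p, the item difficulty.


Item difficulty p = number correct / total examinees
p = 40 / 191
p = 0.2094

0.2094


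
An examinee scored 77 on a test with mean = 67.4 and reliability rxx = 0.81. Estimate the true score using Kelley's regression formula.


T_est = rxx * X + (1 - rxx) * mean
T_est = 0.81 * 77 + 0.19 * 67.4
T_est = 62.37 + 12.806
T_est = 75.176

75.176


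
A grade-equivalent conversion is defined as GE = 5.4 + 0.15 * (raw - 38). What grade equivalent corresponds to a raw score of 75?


raw - median = 75 - 38 = 37
slope * diff = 0.15 * 37 = 5.55
GE = 5.4 + 5.55
GE = 10.95

10.95


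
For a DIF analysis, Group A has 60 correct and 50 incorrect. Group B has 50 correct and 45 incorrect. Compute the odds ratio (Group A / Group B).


Odds_A = 60/50 = 1.2
Odds_B = 50/45 = 1.1111
OR = Odds_A / Odds_B = 1.2 / 1.1111
Exactly, OR = (60 * 45) / (50 * 50) = 2700 / 2500
OR = 1.08

1.08


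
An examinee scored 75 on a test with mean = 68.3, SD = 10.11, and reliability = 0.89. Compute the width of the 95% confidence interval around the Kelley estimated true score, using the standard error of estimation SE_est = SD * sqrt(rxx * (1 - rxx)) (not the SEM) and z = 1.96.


True score estimate = 0.89*75 + 0.11*68.3 = 74.263
SE_est = SD * sqrt(rxx * (1 - rxx)) = 10.11 * sqrt(0.89 * 0.11) = 10.11 * sqrt(0.0979) = 3.163315
CI = T_est +/- z * SE_est, so width = 2 * z * SE_est = 2 * 1.96 * 3.163315
Width = 12.4002

12.4002


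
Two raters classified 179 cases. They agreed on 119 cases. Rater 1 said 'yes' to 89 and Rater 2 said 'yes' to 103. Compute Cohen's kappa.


P_o = 119/179 = 0.664804
P_e = (89*103 + 90*76) / 32041 = 0.499579
kappa = (P_o - P_e) / (1 - P_e)
kappa = (0.664804 - 0.499579) / (1 - 0.499579)
kappa = 0.3302

0.3302


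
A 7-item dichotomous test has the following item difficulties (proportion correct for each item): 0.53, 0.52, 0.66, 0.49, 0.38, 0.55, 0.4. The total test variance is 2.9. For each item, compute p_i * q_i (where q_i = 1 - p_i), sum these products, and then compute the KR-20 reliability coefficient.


For each item, compute p_i * q_i:
  Item 1: 0.53 * 0.47 = 0.2491
  Item 2: 0.52 * 0.48 = 0.2496
  Item 3: 0.66 * 0.34 = 0.2244
  Item 4: 0.49 * 0.51 = 0.2499
  Item 5: 0.38 * 0.62 = 0.2356
  Item 6: 0.55 * 0.45 = 0.2475
  Item 7: 0.4 * 0.6 = 0.24
Sum(p_i * q_i) = 0.2491 + 0.2496 + 0.2244 + 0.2499 + 0.2356 + 0.2475 + 0.24 = 1.6961
KR-20 = (k/(k-1)) * (1 - Sum(p_i*q_i) / Var_total)
= (7/6) * (1 - 1.6961/2.9)
= 1.1667 * 0.4151
KR-20 = 0.4843

0.4843


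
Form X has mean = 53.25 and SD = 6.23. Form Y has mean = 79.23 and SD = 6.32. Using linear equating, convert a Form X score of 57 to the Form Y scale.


slope = SD_Y / SD_X = 6.32 / 6.23 ~ 1.0144
intercept = mean_Y - slope * mean_X = 79.23 - (6.32 / 6.23) * 53.25 ~ 25.2107
Y = slope * X + intercept. To avoid rounding drift from the rounded slope/intercept, evaluate the equivalent form Y = mean_Y + SD_Y * (X - mean_X) / SD_X at full precision:
Y = 79.23 + 6.32 * (57 - 53.25) / 6.23
Y = 79.23 + 6.32 * 3.75 / 6.23
Y = 79.23 + 23.7 / 6.23
Y = 79.23 + 3.8042
Y = 83.0342

83.0342


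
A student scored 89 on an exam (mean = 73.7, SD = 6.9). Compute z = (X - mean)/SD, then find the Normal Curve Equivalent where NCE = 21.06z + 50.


z = (X - mean) / SD = (89 - 73.7) / 6.9
z = 15.3 / 6.9
z = 2.2174
NCE = NCE = 21.06z + 50
Carry z at full precision (z = 15.3 / 6.9) into the conversion:
NCE = 21.06 * (15.3 / 6.9) + 50 = 322.218 / 6.9 + 50
NCE = 46.6983 + 50
NCE = 96.6983

96.6983


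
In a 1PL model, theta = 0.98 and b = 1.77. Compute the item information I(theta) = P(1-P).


P = 1/(1+exp(-(0.98-1.77))) = 0.3122
I = P*(1-P) = 0.3122 * 0.6878
I = 0.2147

0.2147


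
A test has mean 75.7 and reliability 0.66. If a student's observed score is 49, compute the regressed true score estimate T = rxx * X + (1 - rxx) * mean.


T_est = rxx * X + (1 - rxx) * mean
T_est = 0.66 * 49 + 0.34 * 75.7
T_est = 32.34 + 25.738
T_est = 58.078

58.078


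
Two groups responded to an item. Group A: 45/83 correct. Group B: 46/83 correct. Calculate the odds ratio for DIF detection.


Odds_A = 45/38 = 1.1842
Odds_B = 46/37 = 1.2432
OR = Odds_A / Odds_B = 1.1842 / 1.2432
Exactly, OR = (45 * 37) / (38 * 46) = 1665 / 1748
OR = 0.9525

0.9525


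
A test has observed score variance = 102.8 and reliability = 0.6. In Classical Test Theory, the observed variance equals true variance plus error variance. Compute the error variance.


var_true = rxx * var_obs = 0.6 * 102.8 = 61.68
var_error = var_obs - var_true
var_error = 102.8 - 61.68
var_error = 41.12

41.12


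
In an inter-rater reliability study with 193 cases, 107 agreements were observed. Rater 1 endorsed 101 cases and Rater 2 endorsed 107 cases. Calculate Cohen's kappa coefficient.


P_o = 107/193 = 0.554404
P_e = (101*107 + 92*86) / 37249 = 0.502537
kappa = (P_o - P_e) / (1 - P_e)
kappa = (0.554404 - 0.502537) / (1 - 0.502537)
kappa = 0.1043

0.1043


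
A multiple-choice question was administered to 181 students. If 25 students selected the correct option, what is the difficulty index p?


Item difficulty p = number correct / total examinees
p = 25 / 181
p = 0.1381

0.1381


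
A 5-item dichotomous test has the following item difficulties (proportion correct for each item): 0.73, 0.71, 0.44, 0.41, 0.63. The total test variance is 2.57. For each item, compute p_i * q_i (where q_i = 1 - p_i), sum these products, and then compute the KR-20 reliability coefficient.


For each item, compute p_i * q_i:
  Item 1: 0.73 * 0.27 = 0.1971
  Item 2: 0.71 * 0.29 = 0.2059
  Item 3: 0.44 * 0.56 = 0.2464
  Item 4: 0.41 * 0.59 = 0.2419
  Item 5: 0.63 * 0.37 = 0.2331
Sum(p_i * q_i) = 0.1971 + 0.2059 + 0.2464 + 0.2419 + 0.2331 = 1.1244
KR-20 = (k/(k-1)) * (1 - Sum(p_i*q_i) / Var_total)
= (5/4) * (1 - 1.1244/2.57)
= 1.25 * 0.5625
KR-20 = 0.7031

0.7031


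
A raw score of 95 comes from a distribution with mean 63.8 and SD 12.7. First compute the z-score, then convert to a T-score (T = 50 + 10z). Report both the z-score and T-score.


z = (X - mean) / SD = (95 - 63.8) / 12.7
z = 31.2 / 12.7
z = 2.4567
T-score = T = 50 + 10z
Carry z at full precision (z = 31.2 / 12.7) into the conversion:
T-score = 50 + 10 * (31.2 / 12.7) = 50 + 312 / 12.7
T-score = 50 + 24.5669
T-score = 74.5669

74.5669


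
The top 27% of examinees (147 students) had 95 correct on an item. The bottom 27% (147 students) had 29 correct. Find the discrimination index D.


p_upper = 95/147 = 0.6463
p_lower = 29/147 = 0.1973
D = 0.6463 - 0.1973 = 0.449

0.449


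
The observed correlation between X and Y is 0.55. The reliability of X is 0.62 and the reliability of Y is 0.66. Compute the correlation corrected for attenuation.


r_corrected = rxy / sqrt(rxx * ryy)
= 0.55 / sqrt(0.62 * 0.66)
= 0.55 / sqrt(0.4092)
= 0.55 / 0.639687
r_corrected = 0.8598

0.8598


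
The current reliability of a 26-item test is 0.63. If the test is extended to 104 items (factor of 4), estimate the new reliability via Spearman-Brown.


r_new = (n * rxx) / (1 + (n-1) * rxx)
r_new = (4 * 0.63) / (1 + 3 * 0.63)
r_new = 2.52 / 2.89
r_new = 0.872

0.872


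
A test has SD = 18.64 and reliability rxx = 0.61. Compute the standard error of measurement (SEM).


SEM = SD * sqrt(1 - rxx)
SEM = 18.64 * sqrt(1 - 0.61)
SEM = 18.64 * sqrt(0.39) = 18.64 * 0.6245
SEM = 11.6407

11.6407


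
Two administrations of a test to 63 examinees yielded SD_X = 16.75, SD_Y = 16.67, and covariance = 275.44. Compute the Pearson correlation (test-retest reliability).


r = cov(X,Y) / (SD_X * SD_Y)
r = 275.44 / (16.75 * 16.67)
r = 275.44 / 279.2225
r = 0.9865

0.9865


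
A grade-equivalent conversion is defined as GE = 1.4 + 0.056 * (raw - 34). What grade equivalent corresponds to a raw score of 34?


raw - median = 34 - 34 = 0
slope * diff = 0.056 * 0 = 0.0
GE = 1.4 + 0.0
GE = 1.4

1.4


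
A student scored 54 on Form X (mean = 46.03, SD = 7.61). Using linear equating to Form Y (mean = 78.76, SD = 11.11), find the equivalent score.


slope = SD_Y / SD_X = 11.11 / 7.61 ~ 1.4599
intercept = mean_Y - slope * mean_X = 78.76 - (11.11 / 7.61) * 46.03 ~ 11.5598
Y = slope * X + intercept. To avoid rounding drift from the rounded slope/intercept, evaluate the equivalent form Y = mean_Y + SD_Y * (X - mean_X) / SD_X at full precision:
Y = 78.76 + 11.11 * (54 - 46.03) / 7.61
Y = 78.76 + 11.11 * 7.97 / 7.61
Y = 78.76 + 88.5467 / 7.61
Y = 78.76 + 11.6356
Y = 90.3956

90.3956


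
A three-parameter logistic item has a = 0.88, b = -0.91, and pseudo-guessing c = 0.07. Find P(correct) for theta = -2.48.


logit = 0.88*(-2.48 - -0.91) = -1.3816
P* = 1/(1 + exp(--1.3816)) = 0.2008
P = 0.07 + (1 - 0.07) * 0.2008
P = 0.2567

0.2567


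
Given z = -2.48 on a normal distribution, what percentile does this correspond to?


CDF(z) = 0.5 * (1 + erf(z/sqrt(2)))
erf(-1.7536) = -0.9869
CDF = 0.0066
Percentile rank = 0.0066 * 100 = 0.66

0.66


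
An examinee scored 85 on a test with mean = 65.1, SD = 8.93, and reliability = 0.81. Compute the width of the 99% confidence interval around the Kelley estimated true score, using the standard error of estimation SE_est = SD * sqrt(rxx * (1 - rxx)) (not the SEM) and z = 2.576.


True score estimate = 0.81*85 + 0.19*65.1 = 81.219
SE_est = SD * sqrt(rxx * (1 - rxx)) = 8.93 * sqrt(0.81 * 0.19) = 8.93 * sqrt(0.1539) = 3.503247
CI = T_est +/- z * SE_est, so width = 2 * z * SE_est = 2 * 2.576 * 3.503247
Width = 18.0487

18.0487


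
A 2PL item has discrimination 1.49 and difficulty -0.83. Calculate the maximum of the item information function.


For 2PL, max info at theta = b = -0.83
I_max = a^2 / 4 = 1.49^2 / 4
= 2.2201 / 4
I_max = 0.555

0.555


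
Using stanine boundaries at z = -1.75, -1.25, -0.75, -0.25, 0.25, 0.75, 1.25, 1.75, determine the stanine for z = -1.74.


Stanine boundaries: [-1.75, -1.25, -0.75, -0.25, 0.25, 0.75, 1.25, 1.75]
z = -1.74
Check each boundary:
  z >= -1.75 -> could be stanine 2
  z < -1.25
  z < -0.75
  z < -0.25
  z < 0.25
  z < 0.75
  z < 1.25
  z < 1.75
Highest qualifying boundary gives stanine = 2

2


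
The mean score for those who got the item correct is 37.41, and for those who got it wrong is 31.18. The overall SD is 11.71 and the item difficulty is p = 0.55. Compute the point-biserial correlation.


q = 1 - p = 0.45
rpb = ((M1 - M0) / SD) * sqrt(p * q)
rpb = ((37.41 - 31.18) / 11.71) * sqrt(0.55 * 0.45)
rpb = 0.2647

0.2647


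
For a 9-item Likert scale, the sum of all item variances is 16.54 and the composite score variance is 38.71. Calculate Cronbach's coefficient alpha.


alpha = (k/(k-1)) * (1 - sum(si^2)/s_total^2)
= (9/8) * (1 - 16.54/38.71)
alpha = 0.6443

0.6443


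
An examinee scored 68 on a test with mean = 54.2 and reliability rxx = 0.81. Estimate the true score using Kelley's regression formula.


T_est = rxx * X + (1 - rxx) * mean
T_est = 0.81 * 68 + 0.19 * 54.2
T_est = 55.08 + 10.298
T_est = 65.378

65.378


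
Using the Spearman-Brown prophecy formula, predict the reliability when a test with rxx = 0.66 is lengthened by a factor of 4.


r_new = (n * rxx) / (1 + (n-1) * rxx)
r_new = (4 * 0.66) / (1 + 3 * 0.66)
r_new = 2.64 / 2.98
r_new = 0.8859

0.8859


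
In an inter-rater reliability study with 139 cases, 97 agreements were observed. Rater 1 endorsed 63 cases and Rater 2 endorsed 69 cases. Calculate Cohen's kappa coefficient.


P_o = 97/139 = 0.697842
P_e = (63*69 + 76*70) / 19321 = 0.500336
kappa = (P_o - P_e) / (1 - P_e)
kappa = (0.697842 - 0.500336) / (1 - 0.500336)
kappa = 0.3953

0.3953


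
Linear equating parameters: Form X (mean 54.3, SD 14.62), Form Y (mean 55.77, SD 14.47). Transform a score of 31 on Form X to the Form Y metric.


slope = SD_Y / SD_X = 14.47 / 14.62 ~ 0.9897
intercept = mean_Y - slope * mean_X = 55.77 - (14.47 / 14.62) * 54.3 ~ 2.0271
Y = slope * X + intercept. To avoid rounding drift from the rounded slope/intercept, evaluate the equivalent form Y = mean_Y + SD_Y * (X - mean_X) / SD_X at full precision:
Y = 55.77 + 14.47 * (31 - 54.3) / 14.62
Y = 55.77 - 14.47 * 23.3 / 14.62
Y = 55.77 - 337.151 / 14.62
Y = 55.77 - 23.0609
Y = 32.7091

32.7091


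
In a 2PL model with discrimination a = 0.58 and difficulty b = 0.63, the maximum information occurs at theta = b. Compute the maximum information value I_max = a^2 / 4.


For 2PL, max info at theta = b = 0.63
I_max = a^2 / 4 = 0.58^2 / 4
= 0.3364 / 4
I_max = 0.0841

0.0841


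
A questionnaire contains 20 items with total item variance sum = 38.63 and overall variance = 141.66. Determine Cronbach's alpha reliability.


alpha = (k/(k-1)) * (1 - sum(si^2)/s_total^2)
= (20/19) * (1 - 38.63/141.66)
alpha = 0.7656

0.7656


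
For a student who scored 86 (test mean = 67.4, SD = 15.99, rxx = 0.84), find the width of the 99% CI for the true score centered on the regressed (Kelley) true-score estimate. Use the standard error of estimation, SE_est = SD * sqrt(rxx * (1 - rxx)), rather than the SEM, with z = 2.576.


True score estimate = 0.84*86 + 0.16*67.4 = 83.024
SE_est = SD * sqrt(rxx * (1 - rxx)) = 15.99 * sqrt(0.84 * 0.16) = 15.99 * sqrt(0.1344) = 5.862031
CI = T_est +/- z * SE_est, so width = 2 * z * SE_est = 2 * 2.576 * 5.862031
Width = 30.2012

30.2012


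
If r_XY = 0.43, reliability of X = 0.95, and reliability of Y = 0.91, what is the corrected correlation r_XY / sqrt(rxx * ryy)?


r_corrected = rxy / sqrt(rxx * ryy)
= 0.43 / sqrt(0.95 * 0.91)
= 0.43 / sqrt(0.8645)
= 0.43 / 0.929785
r_corrected = 0.4625

0.4625


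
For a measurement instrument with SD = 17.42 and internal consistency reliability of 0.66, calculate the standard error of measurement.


SEM = SD * sqrt(1 - rxx)
SEM = 17.42 * sqrt(1 - 0.66)
SEM = 17.42 * sqrt(0.34) = 17.42 * 0.583095
SEM = 10.1575

10.1575


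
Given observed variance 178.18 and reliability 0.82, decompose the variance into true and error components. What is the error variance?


var_true = rxx * var_obs = 0.82 * 178.18 = 146.1076
var_error = var_obs - var_true
var_error = 178.18 - 146.1076
var_error = 32.0724

32.0724
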